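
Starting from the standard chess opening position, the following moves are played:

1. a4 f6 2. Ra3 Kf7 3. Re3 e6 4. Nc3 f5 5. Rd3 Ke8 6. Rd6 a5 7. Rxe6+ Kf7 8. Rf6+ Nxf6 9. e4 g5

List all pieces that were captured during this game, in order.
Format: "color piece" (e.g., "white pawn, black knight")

Tracking captures:
  Rxe6+: captured black pawn
  Nxf6: captured white rook

black pawn, white rook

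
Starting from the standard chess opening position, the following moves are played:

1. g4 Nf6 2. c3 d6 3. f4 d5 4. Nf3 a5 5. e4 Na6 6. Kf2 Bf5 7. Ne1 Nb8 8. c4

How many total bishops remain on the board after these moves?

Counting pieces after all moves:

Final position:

  a b c d e f g h
  ─────────────────
8│♜ ♞ · ♛ ♚ ♝ · ♜│8
7│· ♟ ♟ · ♟ ♟ ♟ ♟│7
6│· · · · · ♞ · ·│6
5│♟ · · ♟ · ♝ · ·│5
4│· · ♙ · ♙ ♙ ♙ ·│4
3│· · · · · · · ·│3
2│♙ ♙ · ♙ · ♔ · ♙│2
1│♖ ♘ ♗ ♕ ♘ ♗ · ♖│1
  ─────────────────
  a b c d e f g h


4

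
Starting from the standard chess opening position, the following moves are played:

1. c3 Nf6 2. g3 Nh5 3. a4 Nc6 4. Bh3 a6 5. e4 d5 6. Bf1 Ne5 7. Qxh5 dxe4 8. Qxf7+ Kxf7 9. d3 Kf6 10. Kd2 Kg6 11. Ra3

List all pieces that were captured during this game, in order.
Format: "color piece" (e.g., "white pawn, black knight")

Tracking captures:
  Qxh5: captured black knight
  dxe4: captured white pawn
  Qxf7+: captured black pawn
  Kxf7: captured white queen

black knight, white pawn, black pawn, white queen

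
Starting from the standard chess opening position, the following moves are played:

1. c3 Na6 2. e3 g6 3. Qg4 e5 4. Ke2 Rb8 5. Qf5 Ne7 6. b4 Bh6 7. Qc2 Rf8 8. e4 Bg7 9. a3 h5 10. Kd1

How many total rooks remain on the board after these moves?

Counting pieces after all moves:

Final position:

  a b c d e f g h
  ─────────────────
8│· ♜ ♝ ♛ ♚ ♜ · ·│8
7│♟ ♟ ♟ ♟ ♞ ♟ ♝ ·│7
6│♞ · · · · · ♟ ·│6
5│· · · · ♟ · · ♟│5
4│· ♙ · · ♙ · · ·│4
3│♙ · ♙ · · · · ·│3
2│· · ♕ ♙ · ♙ ♙ ♙│2
1│♖ ♘ ♗ ♔ · ♗ ♘ ♖│1
  ─────────────────
  a b c d e f g h


4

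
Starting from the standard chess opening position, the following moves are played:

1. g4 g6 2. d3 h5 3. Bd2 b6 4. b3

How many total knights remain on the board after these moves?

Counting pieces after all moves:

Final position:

  a b c d e f g h
  ─────────────────
8│♜ ♞ ♝ ♛ ♚ ♝ ♞ ♜│8
7│♟ · ♟ ♟ ♟ ♟ · ·│7
6│· ♟ · · · · ♟ ·│6
5│· · · · · · · ♟│5
4│· · · · · · ♙ ·│4
3│· ♙ · ♙ · · · ·│3
2│♙ · ♙ ♗ ♙ ♙ · ♙│2
1│♖ ♘ · ♕ ♔ ♗ ♘ ♖│1
  ─────────────────
  a b c d e f g h


4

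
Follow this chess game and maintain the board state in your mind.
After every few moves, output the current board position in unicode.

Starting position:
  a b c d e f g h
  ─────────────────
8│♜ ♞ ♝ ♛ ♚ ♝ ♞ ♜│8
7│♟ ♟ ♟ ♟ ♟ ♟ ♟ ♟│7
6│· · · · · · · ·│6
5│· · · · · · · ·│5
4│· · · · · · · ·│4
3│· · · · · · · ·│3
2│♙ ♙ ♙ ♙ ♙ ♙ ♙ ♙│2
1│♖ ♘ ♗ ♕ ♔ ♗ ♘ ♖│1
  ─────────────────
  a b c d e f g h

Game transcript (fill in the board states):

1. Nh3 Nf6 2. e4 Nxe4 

  a b c d e f g h
  ─────────────────
8│♜ ♞ ♝ ♛ ♚ ♝ · ♜│8
7│♟ ♟ ♟ ♟ ♟ ♟ ♟ ♟│7
6│· · · · · · · ·│6
5│· · · · · · · ·│5
4│· · · · ♞ · · ·│4
3│· · · · · · · ♘│3
2│♙ ♙ ♙ ♙ · ♙ ♙ ♙│2
1│♖ ♘ ♗ ♕ ♔ ♗ · ♖│1
  ─────────────────
  a b c d e f g h

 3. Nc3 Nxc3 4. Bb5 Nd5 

  a b c d e f g h
  ─────────────────
8│♜ ♞ ♝ ♛ ♚ ♝ · ♜│8
7│♟ ♟ ♟ ♟ ♟ ♟ ♟ ♟│7
6│· · · · · · · ·│6
5│· ♗ · ♞ · · · ·│5
4│· · · · · · · ·│4
3│· · · · · · · ♘│3
2│♙ ♙ ♙ ♙ · ♙ ♙ ♙│2
1│♖ · ♗ ♕ ♔ · · ♖│1
  ─────────────────
  a b c d e f g h

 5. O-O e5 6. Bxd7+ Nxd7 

  a b c d e f g h
  ─────────────────
8│♜ · ♝ ♛ ♚ ♝ · ♜│8
7│♟ ♟ ♟ ♞ · ♟ ♟ ♟│7
6│· · · · · · · ·│6
5│· · · ♞ ♟ · · ·│5
4│· · · · · · · ·│4
3│· · · · · · · ♘│3
2│♙ ♙ ♙ ♙ · ♙ ♙ ♙│2
1│♖ · ♗ ♕ · ♖ ♔ ·│1
  ─────────────────
  a b c d e f g h

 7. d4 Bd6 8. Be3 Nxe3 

  a b c d e f g h
  ─────────────────
8│♜ · ♝ ♛ ♚ · · ♜│8
7│♟ ♟ ♟ ♞ · ♟ ♟ ♟│7
6│· · · ♝ · · · ·│6
5│· · · · ♟ · · ·│5
4│· · · ♙ · · · ·│4
3│· · · · ♞ · · ♘│3
2│♙ ♙ ♙ · · ♙ ♙ ♙│2
1│♖ · · ♕ · ♖ ♔ ·│1
  ─────────────────
  a b c d e f g h

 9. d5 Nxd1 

  a b c d e f g h
  ─────────────────
8│♜ · ♝ ♛ ♚ · · ♜│8
7│♟ ♟ ♟ ♞ · ♟ ♟ ♟│7
6│· · · ♝ · · · ·│6
5│· · · ♙ ♟ · · ·│5
4│· · · · · · · ·│4
3│· · · · · · · ♘│3
2│♙ ♙ ♙ · · ♙ ♙ ♙│2
1│♖ · · ♞ · ♖ ♔ ·│1
  ─────────────────
  a b c d e f g h


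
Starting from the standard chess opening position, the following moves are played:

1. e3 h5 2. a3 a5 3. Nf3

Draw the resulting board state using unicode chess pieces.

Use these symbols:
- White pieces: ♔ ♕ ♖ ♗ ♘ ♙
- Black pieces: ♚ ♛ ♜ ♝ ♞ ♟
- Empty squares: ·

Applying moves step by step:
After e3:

♜ ♞ ♝ ♛ ♚ ♝ ♞ ♜
♟ ♟ ♟ ♟ ♟ ♟ ♟ ♟
· · · · · · · ·
· · · · · · · ·
· · · · · · · ·
· · · · ♙ · · ·
♙ ♙ ♙ ♙ · ♙ ♙ ♙
♖ ♘ ♗ ♕ ♔ ♗ ♘ ♖


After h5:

♜ ♞ ♝ ♛ ♚ ♝ ♞ ♜
♟ ♟ ♟ ♟ ♟ ♟ ♟ ·
· · · · · · · ·
· · · · · · · ♟
· · · · · · · ·
· · · · ♙ · · ·
♙ ♙ ♙ ♙ · ♙ ♙ ♙
♖ ♘ ♗ ♕ ♔ ♗ ♘ ♖


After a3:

♜ ♞ ♝ ♛ ♚ ♝ ♞ ♜
♟ ♟ ♟ ♟ ♟ ♟ ♟ ·
· · · · · · · ·
· · · · · · · ♟
· · · · · · · ·
♙ · · · ♙ · · ·
· ♙ ♙ ♙ · ♙ ♙ ♙
♖ ♘ ♗ ♕ ♔ ♗ ♘ ♖


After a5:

♜ ♞ ♝ ♛ ♚ ♝ ♞ ♜
· ♟ ♟ ♟ ♟ ♟ ♟ ·
· · · · · · · ·
♟ · · · · · · ♟
· · · · · · · ·
♙ · · · ♙ · · ·
· ♙ ♙ ♙ · ♙ ♙ ♙
♖ ♘ ♗ ♕ ♔ ♗ ♘ ♖


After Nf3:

♜ ♞ ♝ ♛ ♚ ♝ ♞ ♜
· ♟ ♟ ♟ ♟ ♟ ♟ ·
· · · · · · · ·
♟ · · · · · · ♟
· · · · · · · ·
♙ · · · ♙ ♘ · ·
· ♙ ♙ ♙ · ♙ ♙ ♙
♖ ♘ ♗ ♕ ♔ ♗ · ♖



  a b c d e f g h
  ─────────────────
8│♜ ♞ ♝ ♛ ♚ ♝ ♞ ♜│8
7│· ♟ ♟ ♟ ♟ ♟ ♟ ·│7
6│· · · · · · · ·│6
5│♟ · · · · · · ♟│5
4│· · · · · · · ·│4
3│♙ · · · ♙ ♘ · ·│3
2│· ♙ ♙ ♙ · ♙ ♙ ♙│2
1│♖ ♘ ♗ ♕ ♔ ♗ · ♖│1
  ─────────────────
  a b c d e f g h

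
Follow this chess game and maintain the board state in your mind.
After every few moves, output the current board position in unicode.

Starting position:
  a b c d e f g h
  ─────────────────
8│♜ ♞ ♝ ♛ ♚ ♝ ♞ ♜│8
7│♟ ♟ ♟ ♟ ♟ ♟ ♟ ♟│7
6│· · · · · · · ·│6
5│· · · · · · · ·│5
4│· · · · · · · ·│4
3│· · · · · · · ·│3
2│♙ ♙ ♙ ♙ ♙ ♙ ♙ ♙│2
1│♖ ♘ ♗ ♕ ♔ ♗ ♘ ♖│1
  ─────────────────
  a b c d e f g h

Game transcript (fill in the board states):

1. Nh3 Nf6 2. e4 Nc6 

  a b c d e f g h
  ─────────────────
8│♜ · ♝ ♛ ♚ ♝ · ♜│8
7│♟ ♟ ♟ ♟ ♟ ♟ ♟ ♟│7
6│· · ♞ · · ♞ · ·│6
5│· · · · · · · ·│5
4│· · · · ♙ · · ·│4
3│· · · · · · · ♘│3
2│♙ ♙ ♙ ♙ · ♙ ♙ ♙│2
1│♖ ♘ ♗ ♕ ♔ ♗ · ♖│1
  ─────────────────
  a b c d e f g h

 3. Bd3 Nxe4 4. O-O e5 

  a b c d e f g h
  ─────────────────
8│♜ · ♝ ♛ ♚ ♝ · ♜│8
7│♟ ♟ ♟ ♟ · ♟ ♟ ♟│7
6│· · ♞ · · · · ·│6
5│· · · · ♟ · · ·│5
4│· · · · ♞ · · ·│4
3│· · · ♗ · · · ♘│3
2│♙ ♙ ♙ ♙ · ♙ ♙ ♙│2
1│♖ ♘ ♗ ♕ · ♖ ♔ ·│1
  ─────────────────
  a b c d e f g h

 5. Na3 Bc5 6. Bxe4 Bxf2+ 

  a b c d e f g h
  ─────────────────
8│♜ · ♝ ♛ ♚ · · ♜│8
7│♟ ♟ ♟ ♟ · ♟ ♟ ♟│7
6│· · ♞ · · · · ·│6
5│· · · · ♟ · · ·│5
4│· · · · ♗ · · ·│4
3│♘ · · · · · · ♘│3
2│♙ ♙ ♙ ♙ · ♝ ♙ ♙│2
1│♖ · ♗ ♕ · ♖ ♔ ·│1
  ─────────────────
  a b c d e f g h

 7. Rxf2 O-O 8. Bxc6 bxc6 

  a b c d e f g h
  ─────────────────
8│♜ · ♝ ♛ · ♜ ♚ ·│8
7│♟ · ♟ ♟ · ♟ ♟ ♟│7
6│· · ♟ · · · · ·│6
5│· · · · ♟ · · ·│5
4│· · · · · · · ·│4
3│♘ · · · · · · ♘│3
2│♙ ♙ ♙ ♙ · ♖ ♙ ♙│2
1│♖ · ♗ ♕ · · ♔ ·│1
  ─────────────────
  a b c d e f g h

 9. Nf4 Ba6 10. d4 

  a b c d e f g h
  ─────────────────
8│♜ · · ♛ · ♜ ♚ ·│8
7│♟ · ♟ ♟ · ♟ ♟ ♟│7
6│♝ · ♟ · · · · ·│6
5│· · · · ♟ · · ·│5
4│· · · ♙ · ♘ · ·│4
3│♘ · · · · · · ·│3
2│♙ ♙ ♙ · · ♖ ♙ ♙│2
1│♖ · ♗ ♕ · · ♔ ·│1
  ─────────────────
  a b c d e f g h


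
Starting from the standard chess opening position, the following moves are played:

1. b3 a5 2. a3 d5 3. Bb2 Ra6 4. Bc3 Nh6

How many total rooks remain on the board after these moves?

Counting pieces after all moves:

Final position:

  a b c d e f g h
  ─────────────────
8│· ♞ ♝ ♛ ♚ ♝ · ♜│8
7│· ♟ ♟ · ♟ ♟ ♟ ♟│7
6│♜ · · · · · · ♞│6
5│♟ · · ♟ · · · ·│5
4│· · · · · · · ·│4
3│♙ ♙ ♗ · · · · ·│3
2│· · ♙ ♙ ♙ ♙ ♙ ♙│2
1│♖ ♘ · ♕ ♔ ♗ ♘ ♖│1
  ─────────────────
  a b c d e f g h


4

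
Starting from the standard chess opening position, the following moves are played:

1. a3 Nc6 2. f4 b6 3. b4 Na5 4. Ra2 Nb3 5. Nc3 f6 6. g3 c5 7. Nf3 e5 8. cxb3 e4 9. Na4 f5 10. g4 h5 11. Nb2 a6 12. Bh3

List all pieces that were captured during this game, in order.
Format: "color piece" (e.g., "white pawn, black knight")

Tracking captures:
  cxb3: captured black knight

black knight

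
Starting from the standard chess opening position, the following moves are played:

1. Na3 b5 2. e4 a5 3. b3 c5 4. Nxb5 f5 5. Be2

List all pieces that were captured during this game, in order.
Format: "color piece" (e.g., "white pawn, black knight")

Tracking captures:
  Nxb5: captured black pawn

black pawn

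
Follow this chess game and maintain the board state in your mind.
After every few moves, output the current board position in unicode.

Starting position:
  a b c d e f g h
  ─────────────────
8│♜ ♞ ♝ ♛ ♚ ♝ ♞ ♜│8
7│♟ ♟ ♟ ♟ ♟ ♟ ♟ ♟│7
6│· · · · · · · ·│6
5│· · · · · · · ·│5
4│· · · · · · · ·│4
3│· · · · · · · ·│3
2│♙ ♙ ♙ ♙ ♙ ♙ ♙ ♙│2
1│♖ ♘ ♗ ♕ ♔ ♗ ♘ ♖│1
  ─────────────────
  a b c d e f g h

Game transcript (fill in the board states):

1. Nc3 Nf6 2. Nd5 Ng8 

  a b c d e f g h
  ─────────────────
8│♜ ♞ ♝ ♛ ♚ ♝ ♞ ♜│8
7│♟ ♟ ♟ ♟ ♟ ♟ ♟ ♟│7
6│· · · · · · · ·│6
5│· · · ♘ · · · ·│5
4│· · · · · · · ·│4
3│· · · · · · · ·│3
2│♙ ♙ ♙ ♙ ♙ ♙ ♙ ♙│2
1│♖ · ♗ ♕ ♔ ♗ ♘ ♖│1
  ─────────────────
  a b c d e f g h

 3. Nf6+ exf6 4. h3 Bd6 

  a b c d e f g h
  ─────────────────
8│♜ ♞ ♝ ♛ ♚ · ♞ ♜│8
7│♟ ♟ ♟ ♟ · ♟ ♟ ♟│7
6│· · · ♝ · ♟ · ·│6
5│· · · · · · · ·│5
4│· · · · · · · ·│4
3│· · · · · · · ♙│3
2│♙ ♙ ♙ ♙ ♙ ♙ ♙ ·│2
1│♖ · ♗ ♕ ♔ ♗ ♘ ♖│1
  ─────────────────
  a b c d e f g h

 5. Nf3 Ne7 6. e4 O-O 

  a b c d e f g h
  ─────────────────
8│♜ ♞ ♝ ♛ · ♜ ♚ ·│8
7│♟ ♟ ♟ ♟ ♞ ♟ ♟ ♟│7
6│· · · ♝ · ♟ · ·│6
5│· · · · · · · ·│5
4│· · · · ♙ · · ·│4
3│· · · · · ♘ · ♙│3
2│♙ ♙ ♙ ♙ · ♙ ♙ ·│2
1│♖ · ♗ ♕ ♔ ♗ · ♖│1
  ─────────────────
  a b c d e f g h

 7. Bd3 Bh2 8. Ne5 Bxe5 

  a b c d e f g h
  ─────────────────
8│♜ ♞ ♝ ♛ · ♜ ♚ ·│8
7│♟ ♟ ♟ ♟ ♞ ♟ ♟ ♟│7
6│· · · · · ♟ · ·│6
5│· · · · ♝ · · ·│5
4│· · · · ♙ · · ·│4
3│· · · ♗ · · · ♙│3
2│♙ ♙ ♙ ♙ · ♙ ♙ ·│2
1│♖ · ♗ ♕ ♔ · · ♖│1
  ─────────────────
  a b c d e f g h

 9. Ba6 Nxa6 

  a b c d e f g h
  ─────────────────
8│♜ · ♝ ♛ · ♜ ♚ ·│8
7│♟ ♟ ♟ ♟ ♞ ♟ ♟ ♟│7
6│♞ · · · · ♟ · ·│6
5│· · · · ♝ · · ·│5
4│· · · · ♙ · · ·│4
3│· · · · · · · ♙│3
2│♙ ♙ ♙ ♙ · ♙ ♙ ·│2
1│♖ · ♗ ♕ ♔ · · ♖│1
  ─────────────────
  a b c d e f g h


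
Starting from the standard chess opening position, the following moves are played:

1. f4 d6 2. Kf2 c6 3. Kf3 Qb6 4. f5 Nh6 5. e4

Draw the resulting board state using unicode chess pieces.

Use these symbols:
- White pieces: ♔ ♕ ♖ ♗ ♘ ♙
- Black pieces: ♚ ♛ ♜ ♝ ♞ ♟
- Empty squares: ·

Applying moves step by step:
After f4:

♜ ♞ ♝ ♛ ♚ ♝ ♞ ♜
♟ ♟ ♟ ♟ ♟ ♟ ♟ ♟
· · · · · · · ·
· · · · · · · ·
· · · · · ♙ · ·
· · · · · · · ·
♙ ♙ ♙ ♙ ♙ · ♙ ♙
♖ ♘ ♗ ♕ ♔ ♗ ♘ ♖


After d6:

♜ ♞ ♝ ♛ ♚ ♝ ♞ ♜
♟ ♟ ♟ · ♟ ♟ ♟ ♟
· · · ♟ · · · ·
· · · · · · · ·
· · · · · ♙ · ·
· · · · · · · ·
♙ ♙ ♙ ♙ ♙ · ♙ ♙
♖ ♘ ♗ ♕ ♔ ♗ ♘ ♖


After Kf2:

♜ ♞ ♝ ♛ ♚ ♝ ♞ ♜
♟ ♟ ♟ · ♟ ♟ ♟ ♟
· · · ♟ · · · ·
· · · · · · · ·
· · · · · ♙ · ·
· · · · · · · ·
♙ ♙ ♙ ♙ ♙ ♔ ♙ ♙
♖ ♘ ♗ ♕ · ♗ ♘ ♖


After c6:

♜ ♞ ♝ ♛ ♚ ♝ ♞ ♜
♟ ♟ · · ♟ ♟ ♟ ♟
· · ♟ ♟ · · · ·
· · · · · · · ·
· · · · · ♙ · ·
· · · · · · · ·
♙ ♙ ♙ ♙ ♙ ♔ ♙ ♙
♖ ♘ ♗ ♕ · ♗ ♘ ♖


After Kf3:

♜ ♞ ♝ ♛ ♚ ♝ ♞ ♜
♟ ♟ · · ♟ ♟ ♟ ♟
· · ♟ ♟ · · · ·
· · · · · · · ·
· · · · · ♙ · ·
· · · · · ♔ · ·
♙ ♙ ♙ ♙ ♙ · ♙ ♙
♖ ♘ ♗ ♕ · ♗ ♘ ♖


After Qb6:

♜ ♞ ♝ · ♚ ♝ ♞ ♜
♟ ♟ · · ♟ ♟ ♟ ♟
· ♛ ♟ ♟ · · · ·
· · · · · · · ·
· · · · · ♙ · ·
· · · · · ♔ · ·
♙ ♙ ♙ ♙ ♙ · ♙ ♙
♖ ♘ ♗ ♕ · ♗ ♘ ♖


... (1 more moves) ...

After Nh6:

♜ ♞ ♝ · ♚ ♝ · ♜
♟ ♟ · · ♟ ♟ ♟ ♟
· ♛ ♟ ♟ · · · ♞
· · · · · ♙ · ·
· · · · · · · ·
· · · · · ♔ · ·
♙ ♙ ♙ ♙ ♙ · ♙ ♙
♖ ♘ ♗ ♕ · ♗ ♘ ♖


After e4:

♜ ♞ ♝ · ♚ ♝ · ♜
♟ ♟ · · ♟ ♟ ♟ ♟
· ♛ ♟ ♟ · · · ♞
· · · · · ♙ · ·
· · · · ♙ · · ·
· · · · · ♔ · ·
♙ ♙ ♙ ♙ · · ♙ ♙
♖ ♘ ♗ ♕ · ♗ ♘ ♖



  a b c d e f g h
  ─────────────────
8│♜ ♞ ♝ · ♚ ♝ · ♜│8
7│♟ ♟ · · ♟ ♟ ♟ ♟│7
6│· ♛ ♟ ♟ · · · ♞│6
5│· · · · · ♙ · ·│5
4│· · · · ♙ · · ·│4
3│· · · · · ♔ · ·│3
2│♙ ♙ ♙ ♙ · · ♙ ♙│2
1│♖ ♘ ♗ ♕ · ♗ ♘ ♖│1
  ─────────────────
  a b c d e f g h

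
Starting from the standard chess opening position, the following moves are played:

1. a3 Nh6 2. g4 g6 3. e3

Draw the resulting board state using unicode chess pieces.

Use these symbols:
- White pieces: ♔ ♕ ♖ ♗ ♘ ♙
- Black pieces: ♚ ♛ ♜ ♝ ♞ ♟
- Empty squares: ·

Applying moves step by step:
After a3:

♜ ♞ ♝ ♛ ♚ ♝ ♞ ♜
♟ ♟ ♟ ♟ ♟ ♟ ♟ ♟
· · · · · · · ·
· · · · · · · ·
· · · · · · · ·
♙ · · · · · · ·
· ♙ ♙ ♙ ♙ ♙ ♙ ♙
♖ ♘ ♗ ♕ ♔ ♗ ♘ ♖


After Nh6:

♜ ♞ ♝ ♛ ♚ ♝ · ♜
♟ ♟ ♟ ♟ ♟ ♟ ♟ ♟
· · · · · · · ♞
· · · · · · · ·
· · · · · · · ·
♙ · · · · · · ·
· ♙ ♙ ♙ ♙ ♙ ♙ ♙
♖ ♘ ♗ ♕ ♔ ♗ ♘ ♖


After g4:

♜ ♞ ♝ ♛ ♚ ♝ · ♜
♟ ♟ ♟ ♟ ♟ ♟ ♟ ♟
· · · · · · · ♞
· · · · · · · ·
· · · · · · ♙ ·
♙ · · · · · · ·
· ♙ ♙ ♙ ♙ ♙ · ♙
♖ ♘ ♗ ♕ ♔ ♗ ♘ ♖


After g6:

♜ ♞ ♝ ♛ ♚ ♝ · ♜
♟ ♟ ♟ ♟ ♟ ♟ · ♟
· · · · · · ♟ ♞
· · · · · · · ·
· · · · · · ♙ ·
♙ · · · · · · ·
· ♙ ♙ ♙ ♙ ♙ · ♙
♖ ♘ ♗ ♕ ♔ ♗ ♘ ♖


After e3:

♜ ♞ ♝ ♛ ♚ ♝ · ♜
♟ ♟ ♟ ♟ ♟ ♟ · ♟
· · · · · · ♟ ♞
· · · · · · · ·
· · · · · · ♙ ·
♙ · · · ♙ · · ·
· ♙ ♙ ♙ · ♙ · ♙
♖ ♘ ♗ ♕ ♔ ♗ ♘ ♖



  a b c d e f g h
  ─────────────────
8│♜ ♞ ♝ ♛ ♚ ♝ · ♜│8
7│♟ ♟ ♟ ♟ ♟ ♟ · ♟│7
6│· · · · · · ♟ ♞│6
5│· · · · · · · ·│5
4│· · · · · · ♙ ·│4
3│♙ · · · ♙ · · ·│3
2│· ♙ ♙ ♙ · ♙ · ♙│2
1│♖ ♘ ♗ ♕ ♔ ♗ ♘ ♖│1
  ─────────────────
  a b c d e f g h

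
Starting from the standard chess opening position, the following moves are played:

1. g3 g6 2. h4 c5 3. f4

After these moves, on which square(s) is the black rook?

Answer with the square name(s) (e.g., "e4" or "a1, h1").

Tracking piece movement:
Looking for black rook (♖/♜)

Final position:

  a b c d e f g h
  ─────────────────
8│♜ ♞ ♝ ♛ ♚ ♝ ♞ ♜│8
7│♟ ♟ · ♟ ♟ ♟ · ♟│7
6│· · · · · · ♟ ·│6
5│· · ♟ · · · · ·│5
4│· · · · · ♙ · ♙│4
3│· · · · · · ♙ ·│3
2│♙ ♙ ♙ ♙ ♙ · · ·│2
1│♖ ♘ ♗ ♕ ♔ ♗ ♘ ♖│1
  ─────────────────
  a b c d e f g h


a8, h8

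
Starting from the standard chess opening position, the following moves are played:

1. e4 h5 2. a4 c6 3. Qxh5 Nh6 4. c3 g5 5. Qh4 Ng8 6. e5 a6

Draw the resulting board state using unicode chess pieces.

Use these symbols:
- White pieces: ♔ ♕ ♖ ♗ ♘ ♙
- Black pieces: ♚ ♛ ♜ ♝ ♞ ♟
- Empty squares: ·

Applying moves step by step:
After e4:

♜ ♞ ♝ ♛ ♚ ♝ ♞ ♜
♟ ♟ ♟ ♟ ♟ ♟ ♟ ♟
· · · · · · · ·
· · · · · · · ·
· · · · ♙ · · ·
· · · · · · · ·
♙ ♙ ♙ ♙ · ♙ ♙ ♙
♖ ♘ ♗ ♕ ♔ ♗ ♘ ♖


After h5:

♜ ♞ ♝ ♛ ♚ ♝ ♞ ♜
♟ ♟ ♟ ♟ ♟ ♟ ♟ ·
· · · · · · · ·
· · · · · · · ♟
· · · · ♙ · · ·
· · · · · · · ·
♙ ♙ ♙ ♙ · ♙ ♙ ♙
♖ ♘ ♗ ♕ ♔ ♗ ♘ ♖


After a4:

♜ ♞ ♝ ♛ ♚ ♝ ♞ ♜
♟ ♟ ♟ ♟ ♟ ♟ ♟ ·
· · · · · · · ·
· · · · · · · ♟
♙ · · · ♙ · · ·
· · · · · · · ·
· ♙ ♙ ♙ · ♙ ♙ ♙
♖ ♘ ♗ ♕ ♔ ♗ ♘ ♖


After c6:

♜ ♞ ♝ ♛ ♚ ♝ ♞ ♜
♟ ♟ · ♟ ♟ ♟ ♟ ·
· · ♟ · · · · ·
· · · · · · · ♟
♙ · · · ♙ · · ·
· · · · · · · ·
· ♙ ♙ ♙ · ♙ ♙ ♙
♖ ♘ ♗ ♕ ♔ ♗ ♘ ♖


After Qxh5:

♜ ♞ ♝ ♛ ♚ ♝ ♞ ♜
♟ ♟ · ♟ ♟ ♟ ♟ ·
· · ♟ · · · · ·
· · · · · · · ♕
♙ · · · ♙ · · ·
· · · · · · · ·
· ♙ ♙ ♙ · ♙ ♙ ♙
♖ ♘ ♗ · ♔ ♗ ♘ ♖


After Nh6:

♜ ♞ ♝ ♛ ♚ ♝ · ♜
♟ ♟ · ♟ ♟ ♟ ♟ ·
· · ♟ · · · · ♞
· · · · · · · ♕
♙ · · · ♙ · · ·
· · · · · · · ·
· ♙ ♙ ♙ · ♙ ♙ ♙
♖ ♘ ♗ · ♔ ♗ ♘ ♖


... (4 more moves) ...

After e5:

♜ ♞ ♝ ♛ ♚ ♝ ♞ ♜
♟ ♟ · ♟ ♟ ♟ · ·
· · ♟ · · · · ·
· · · · ♙ · ♟ ·
♙ · · · · · · ♕
· · ♙ · · · · ·
· ♙ · ♙ · ♙ ♙ ♙
♖ ♘ ♗ · ♔ ♗ ♘ ♖


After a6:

♜ ♞ ♝ ♛ ♚ ♝ ♞ ♜
· ♟ · ♟ ♟ ♟ · ·
♟ · ♟ · · · · ·
· · · · ♙ · ♟ ·
♙ · · · · · · ♕
· · ♙ · · · · ·
· ♙ · ♙ · ♙ ♙ ♙
♖ ♘ ♗ · ♔ ♗ ♘ ♖



  a b c d e f g h
  ─────────────────
8│♜ ♞ ♝ ♛ ♚ ♝ ♞ ♜│8
7│· ♟ · ♟ ♟ ♟ · ·│7
6│♟ · ♟ · · · · ·│6
5│· · · · ♙ · ♟ ·│5
4│♙ · · · · · · ♕│4
3│· · ♙ · · · · ·│3
2│· ♙ · ♙ · ♙ ♙ ♙│2
1│♖ ♘ ♗ · ♔ ♗ ♘ ♖│1
  ─────────────────
  a b c d e f g h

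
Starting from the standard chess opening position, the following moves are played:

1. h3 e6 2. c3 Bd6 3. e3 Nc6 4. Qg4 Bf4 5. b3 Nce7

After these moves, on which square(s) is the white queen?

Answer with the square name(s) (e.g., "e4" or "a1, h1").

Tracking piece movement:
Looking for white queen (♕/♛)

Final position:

  a b c d e f g h
  ─────────────────
8│♜ · ♝ ♛ ♚ · ♞ ♜│8
7│♟ ♟ ♟ ♟ ♞ ♟ ♟ ♟│7
6│· · · · ♟ · · ·│6
5│· · · · · · · ·│5
4│· · · · · ♝ ♕ ·│4
3│· ♙ ♙ · ♙ · · ♙│3
2│♙ · · ♙ · ♙ ♙ ·│2
1│♖ ♘ ♗ · ♔ ♗ ♘ ♖│1
  ─────────────────
  a b c d e f g h


g4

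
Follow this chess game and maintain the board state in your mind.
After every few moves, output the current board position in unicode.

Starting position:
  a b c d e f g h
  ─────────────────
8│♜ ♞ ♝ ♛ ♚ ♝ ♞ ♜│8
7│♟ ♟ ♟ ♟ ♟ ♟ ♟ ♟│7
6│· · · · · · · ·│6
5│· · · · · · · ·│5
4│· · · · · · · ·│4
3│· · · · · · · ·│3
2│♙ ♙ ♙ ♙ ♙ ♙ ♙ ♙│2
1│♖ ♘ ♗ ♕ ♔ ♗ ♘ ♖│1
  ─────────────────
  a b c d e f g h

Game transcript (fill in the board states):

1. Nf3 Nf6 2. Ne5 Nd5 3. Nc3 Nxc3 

  a b c d e f g h
  ─────────────────
8│♜ ♞ ♝ ♛ ♚ ♝ · ♜│8
7│♟ ♟ ♟ ♟ ♟ ♟ ♟ ♟│7
6│· · · · · · · ·│6
5│· · · · ♘ · · ·│5
4│· · · · · · · ·│4
3│· · ♞ · · · · ·│3
2│♙ ♙ ♙ ♙ ♙ ♙ ♙ ♙│2
1│♖ · ♗ ♕ ♔ ♗ · ♖│1
  ─────────────────
  a b c d e f g h

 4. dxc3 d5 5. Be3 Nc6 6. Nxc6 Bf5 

  a b c d e f g h
  ─────────────────
8│♜ · · ♛ ♚ ♝ · ♜│8
7│♟ ♟ ♟ · ♟ ♟ ♟ ♟│7
6│· · ♘ · · · · ·│6
5│· · · ♟ · ♝ · ·│5
4│· · · · · · · ·│4
3│· · ♙ · ♗ · · ·│3
2│♙ ♙ ♙ · ♙ ♙ ♙ ♙│2
1│♖ · · ♕ ♔ ♗ · ♖│1
  ─────────────────
  a b c d e f g h

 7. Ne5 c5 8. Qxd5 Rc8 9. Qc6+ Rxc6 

  a b c d e f g h
  ─────────────────
8│· · · ♛ ♚ ♝ · ♜│8
7│♟ ♟ · · ♟ ♟ ♟ ♟│7
6│· · ♜ · · · · ·│6
5│· · ♟ · ♘ ♝ · ·│5
4│· · · · · · · ·│4
3│· · ♙ · ♗ · · ·│3
2│♙ ♙ ♙ · ♙ ♙ ♙ ♙│2
1│♖ · · · ♔ ♗ · ♖│1
  ─────────────────
  a b c d e f g h

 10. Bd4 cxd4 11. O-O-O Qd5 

  a b c d e f g h
  ─────────────────
8│· · · · ♚ ♝ · ♜│8
7│♟ ♟ · · ♟ ♟ ♟ ♟│7
6│· · ♜ · · · · ·│6
5│· · · ♛ ♘ ♝ · ·│5
4│· · · ♟ · · · ·│4
3│· · ♙ · · · · ·│3
2│♙ ♙ ♙ · ♙ ♙ ♙ ♙│2
1│· · ♔ ♖ · ♗ · ♖│1
  ─────────────────
  a b c d e f g h


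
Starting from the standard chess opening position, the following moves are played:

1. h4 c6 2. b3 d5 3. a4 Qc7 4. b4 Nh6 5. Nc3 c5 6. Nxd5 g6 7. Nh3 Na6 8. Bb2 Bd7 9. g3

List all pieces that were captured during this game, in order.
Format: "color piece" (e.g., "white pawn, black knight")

Tracking captures:
  Nxd5: captured black pawn

black pawn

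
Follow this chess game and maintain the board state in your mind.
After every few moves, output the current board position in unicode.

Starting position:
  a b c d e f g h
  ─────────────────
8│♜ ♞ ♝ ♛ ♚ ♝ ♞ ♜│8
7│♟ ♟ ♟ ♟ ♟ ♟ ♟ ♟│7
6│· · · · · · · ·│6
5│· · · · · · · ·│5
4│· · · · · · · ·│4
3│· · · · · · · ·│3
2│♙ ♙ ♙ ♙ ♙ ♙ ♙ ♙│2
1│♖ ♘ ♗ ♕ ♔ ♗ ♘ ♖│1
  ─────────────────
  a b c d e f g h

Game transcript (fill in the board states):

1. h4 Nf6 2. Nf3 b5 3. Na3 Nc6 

  a b c d e f g h
  ─────────────────
8│♜ · ♝ ♛ ♚ ♝ · ♜│8
7│♟ · ♟ ♟ ♟ ♟ ♟ ♟│7
6│· · ♞ · · ♞ · ·│6
5│· ♟ · · · · · ·│5
4│· · · · · · · ♙│4
3│♘ · · · · ♘ · ·│3
2│♙ ♙ ♙ ♙ ♙ ♙ ♙ ·│2
1│♖ · ♗ ♕ ♔ ♗ · ♖│1
  ─────────────────
  a b c d e f g h

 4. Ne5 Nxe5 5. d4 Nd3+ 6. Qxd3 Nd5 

  a b c d e f g h
  ─────────────────
8│♜ · ♝ ♛ ♚ ♝ · ♜│8
7│♟ · ♟ ♟ ♟ ♟ ♟ ♟│7
6│· · · · · · · ·│6
5│· ♟ · ♞ · · · ·│5
4│· · · ♙ · · · ♙│4
3│♘ · · ♕ · · · ·│3
2│♙ ♙ ♙ · ♙ ♙ ♙ ·│2
1│♖ · ♗ · ♔ ♗ · ♖│1
  ─────────────────
  a b c d e f g h

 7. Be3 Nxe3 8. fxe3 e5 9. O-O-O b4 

  a b c d e f g h
  ─────────────────
8│♜ · ♝ ♛ ♚ ♝ · ♜│8
7│♟ · ♟ ♟ · ♟ ♟ ♟│7
6│· · · · · · · ·│6
5│· · · · ♟ · · ·│5
4│· ♟ · ♙ · · · ♙│4
3│♘ · · ♕ ♙ · · ·│3
2│♙ ♙ ♙ · ♙ · ♙ ·│2
1│· · ♔ ♖ · ♗ · ♖│1
  ─────────────────
  a b c d e f g h

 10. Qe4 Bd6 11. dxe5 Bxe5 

  a b c d e f g h
  ─────────────────
8│♜ · ♝ ♛ ♚ · · ♜│8
7│♟ · ♟ ♟ · ♟ ♟ ♟│7
6│· · · · · · · ·│6
5│· · · · ♝ · · ·│5
4│· ♟ · · ♕ · · ♙│4
3│♘ · · · ♙ · · ·│3
2│♙ ♙ ♙ · ♙ · ♙ ·│2
1│· · ♔ ♖ · ♗ · ♖│1
  ─────────────────
  a b c d e f g h


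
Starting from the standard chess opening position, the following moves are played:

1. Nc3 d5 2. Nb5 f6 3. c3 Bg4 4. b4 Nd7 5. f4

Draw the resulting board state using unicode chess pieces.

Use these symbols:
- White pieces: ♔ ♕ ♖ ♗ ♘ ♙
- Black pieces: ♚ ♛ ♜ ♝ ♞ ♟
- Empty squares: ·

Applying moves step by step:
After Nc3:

♜ ♞ ♝ ♛ ♚ ♝ ♞ ♜
♟ ♟ ♟ ♟ ♟ ♟ ♟ ♟
· · · · · · · ·
· · · · · · · ·
· · · · · · · ·
· · ♘ · · · · ·
♙ ♙ ♙ ♙ ♙ ♙ ♙ ♙
♖ · ♗ ♕ ♔ ♗ ♘ ♖


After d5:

♜ ♞ ♝ ♛ ♚ ♝ ♞ ♜
♟ ♟ ♟ · ♟ ♟ ♟ ♟
· · · · · · · ·
· · · ♟ · · · ·
· · · · · · · ·
· · ♘ · · · · ·
♙ ♙ ♙ ♙ ♙ ♙ ♙ ♙
♖ · ♗ ♕ ♔ ♗ ♘ ♖


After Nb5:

♜ ♞ ♝ ♛ ♚ ♝ ♞ ♜
♟ ♟ ♟ · ♟ ♟ ♟ ♟
· · · · · · · ·
· ♘ · ♟ · · · ·
· · · · · · · ·
· · · · · · · ·
♙ ♙ ♙ ♙ ♙ ♙ ♙ ♙
♖ · ♗ ♕ ♔ ♗ ♘ ♖


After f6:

♜ ♞ ♝ ♛ ♚ ♝ ♞ ♜
♟ ♟ ♟ · ♟ · ♟ ♟
· · · · · ♟ · ·
· ♘ · ♟ · · · ·
· · · · · · · ·
· · · · · · · ·
♙ ♙ ♙ ♙ ♙ ♙ ♙ ♙
♖ · ♗ ♕ ♔ ♗ ♘ ♖


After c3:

♜ ♞ ♝ ♛ ♚ ♝ ♞ ♜
♟ ♟ ♟ · ♟ · ♟ ♟
· · · · · ♟ · ·
· ♘ · ♟ · · · ·
· · · · · · · ·
· · ♙ · · · · ·
♙ ♙ · ♙ ♙ ♙ ♙ ♙
♖ · ♗ ♕ ♔ ♗ ♘ ♖


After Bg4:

♜ ♞ · ♛ ♚ ♝ ♞ ♜
♟ ♟ ♟ · ♟ · ♟ ♟
· · · · · ♟ · ·
· ♘ · ♟ · · · ·
· · · · · · ♝ ·
· · ♙ · · · · ·
♙ ♙ · ♙ ♙ ♙ ♙ ♙
♖ · ♗ ♕ ♔ ♗ ♘ ♖


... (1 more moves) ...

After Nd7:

♜ · · ♛ ♚ ♝ ♞ ♜
♟ ♟ ♟ ♞ ♟ · ♟ ♟
· · · · · ♟ · ·
· ♘ · ♟ · · · ·
· ♙ · · · · ♝ ·
· · ♙ · · · · ·
♙ · · ♙ ♙ ♙ ♙ ♙
♖ · ♗ ♕ ♔ ♗ ♘ ♖


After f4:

♜ · · ♛ ♚ ♝ ♞ ♜
♟ ♟ ♟ ♞ ♟ · ♟ ♟
· · · · · ♟ · ·
· ♘ · ♟ · · · ·
· ♙ · · · ♙ ♝ ·
· · ♙ · · · · ·
♙ · · ♙ ♙ · ♙ ♙
♖ · ♗ ♕ ♔ ♗ ♘ ♖



  a b c d e f g h
  ─────────────────
8│♜ · · ♛ ♚ ♝ ♞ ♜│8
7│♟ ♟ ♟ ♞ ♟ · ♟ ♟│7
6│· · · · · ♟ · ·│6
5│· ♘ · ♟ · · · ·│5
4│· ♙ · · · ♙ ♝ ·│4
3│· · ♙ · · · · ·│3
2│♙ · · ♙ ♙ · ♙ ♙│2
1│♖ · ♗ ♕ ♔ ♗ ♘ ♖│1
  ─────────────────
  a b c d e f g h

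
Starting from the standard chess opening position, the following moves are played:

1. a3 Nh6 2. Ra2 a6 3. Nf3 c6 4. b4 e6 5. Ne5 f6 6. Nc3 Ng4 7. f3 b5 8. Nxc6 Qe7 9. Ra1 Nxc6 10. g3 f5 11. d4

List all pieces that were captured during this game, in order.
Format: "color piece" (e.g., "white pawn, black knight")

Tracking captures:
  Nxc6: captured black pawn
  Nxc6: captured white knight

black pawn, white knight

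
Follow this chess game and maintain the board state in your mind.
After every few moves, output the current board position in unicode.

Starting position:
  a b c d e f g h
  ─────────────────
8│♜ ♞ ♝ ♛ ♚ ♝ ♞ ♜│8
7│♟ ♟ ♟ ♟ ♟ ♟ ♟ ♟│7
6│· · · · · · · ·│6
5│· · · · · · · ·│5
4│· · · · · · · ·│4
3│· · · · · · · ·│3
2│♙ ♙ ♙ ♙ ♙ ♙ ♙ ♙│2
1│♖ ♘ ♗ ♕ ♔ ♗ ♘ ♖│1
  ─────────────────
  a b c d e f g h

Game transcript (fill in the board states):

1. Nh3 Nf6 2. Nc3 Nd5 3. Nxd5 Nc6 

  a b c d e f g h
  ─────────────────
8│♜ · ♝ ♛ ♚ ♝ · ♜│8
7│♟ ♟ ♟ ♟ ♟ ♟ ♟ ♟│7
6│· · ♞ · · · · ·│6
5│· · · ♘ · · · ·│5
4│· · · · · · · ·│4
3│· · · · · · · ♘│3
2│♙ ♙ ♙ ♙ ♙ ♙ ♙ ♙│2
1│♖ · ♗ ♕ ♔ ♗ · ♖│1
  ─────────────────
  a b c d e f g h

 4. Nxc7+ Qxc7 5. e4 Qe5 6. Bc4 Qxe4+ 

  a b c d e f g h
  ─────────────────
8│♜ · ♝ · ♚ ♝ · ♜│8
7│♟ ♟ · ♟ ♟ ♟ ♟ ♟│7
6│· · ♞ · · · · ·│6
5│· · · · · · · ·│5
4│· · ♗ · ♛ · · ·│4
3│· · · · · · · ♘│3
2│♙ ♙ ♙ ♙ · ♙ ♙ ♙│2
1│♖ · ♗ ♕ ♔ · · ♖│1
  ─────────────────
  a b c d e f g h

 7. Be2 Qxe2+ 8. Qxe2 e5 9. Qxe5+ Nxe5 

  a b c d e f g h
  ─────────────────
8│♜ · ♝ · ♚ ♝ · ♜│8
7│♟ ♟ · ♟ · ♟ ♟ ♟│7
6│· · · · · · · ·│6
5│· · · · ♞ · · ·│5
4│· · · · · · · ·│4
3│· · · · · · · ♘│3
2│♙ ♙ ♙ ♙ · ♙ ♙ ♙│2
1│♖ · ♗ · ♔ · · ♖│1
  ─────────────────
  a b c d e f g h

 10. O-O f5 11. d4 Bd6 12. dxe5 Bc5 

  a b c d e f g h
  ─────────────────
8│♜ · ♝ · ♚ · · ♜│8
7│♟ ♟ · ♟ · · ♟ ♟│7
6│· · · · · · · ·│6
5│· · ♝ · ♙ ♟ · ·│5
4│· · · · · · · ·│4
3│· · · · · · · ♘│3
2│♙ ♙ ♙ · · ♙ ♙ ♙│2
1│♖ · ♗ · · ♖ ♔ ·│1
  ─────────────────
  a b c d e f g h

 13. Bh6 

  a b c d e f g h
  ─────────────────
8│♜ · ♝ · ♚ · · ♜│8
7│♟ ♟ · ♟ · · ♟ ♟│7
6│· · · · · · · ♗│6
5│· · ♝ · ♙ ♟ · ·│5
4│· · · · · · · ·│4
3│· · · · · · · ♘│3
2│♙ ♙ ♙ · · ♙ ♙ ♙│2
1│♖ · · · · ♖ ♔ ·│1
  ─────────────────
  a b c d e f g h


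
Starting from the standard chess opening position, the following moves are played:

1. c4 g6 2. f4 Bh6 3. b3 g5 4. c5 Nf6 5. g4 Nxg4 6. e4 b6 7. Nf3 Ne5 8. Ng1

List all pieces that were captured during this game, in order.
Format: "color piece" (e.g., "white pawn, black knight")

Tracking captures:
  Nxg4: captured white pawn

white pawn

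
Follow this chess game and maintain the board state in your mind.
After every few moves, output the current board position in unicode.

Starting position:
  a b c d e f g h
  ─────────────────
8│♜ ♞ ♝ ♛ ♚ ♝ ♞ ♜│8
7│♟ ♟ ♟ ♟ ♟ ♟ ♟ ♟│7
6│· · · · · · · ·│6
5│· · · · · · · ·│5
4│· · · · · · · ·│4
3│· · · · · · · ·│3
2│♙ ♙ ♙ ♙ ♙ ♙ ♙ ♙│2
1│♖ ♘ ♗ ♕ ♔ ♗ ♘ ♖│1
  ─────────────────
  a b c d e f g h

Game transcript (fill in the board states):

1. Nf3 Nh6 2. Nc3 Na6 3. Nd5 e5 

  a b c d e f g h
  ─────────────────
8│♜ · ♝ ♛ ♚ ♝ · ♜│8
7│♟ ♟ ♟ ♟ · ♟ ♟ ♟│7
6│♞ · · · · · · ♞│6
5│· · · ♘ ♟ · · ·│5
4│· · · · · · · ·│4
3│· · · · · ♘ · ·│3
2│♙ ♙ ♙ ♙ ♙ ♙ ♙ ♙│2
1│♖ · ♗ ♕ ♔ ♗ · ♖│1
  ─────────────────
  a b c d e f g h

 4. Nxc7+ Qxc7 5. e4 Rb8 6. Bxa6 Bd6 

  a b c d e f g h
  ─────────────────
8│· ♜ ♝ · ♚ · · ♜│8
7│♟ ♟ ♛ ♟ · ♟ ♟ ♟│7
6│♗ · · ♝ · · · ♞│6
5│· · · · ♟ · · ·│5
4│· · · · ♙ · · ·│4
3│· · · · · ♘ · ·│3
2│♙ ♙ ♙ ♙ · ♙ ♙ ♙│2
1│♖ · ♗ ♕ ♔ · · ♖│1
  ─────────────────
  a b c d e f g h

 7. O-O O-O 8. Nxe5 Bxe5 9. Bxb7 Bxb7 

  a b c d e f g h
  ─────────────────
8│· ♜ · · · ♜ ♚ ·│8
7│♟ ♝ ♛ ♟ · ♟ ♟ ♟│7
6│· · · · · · · ♞│6
5│· · · · ♝ · · ·│5
4│· · · · ♙ · · ·│4
3│· · · · · · · ·│3
2│♙ ♙ ♙ ♙ · ♙ ♙ ♙│2
1│♖ · ♗ ♕ · ♖ ♔ ·│1
  ─────────────────
  a b c d e f g h

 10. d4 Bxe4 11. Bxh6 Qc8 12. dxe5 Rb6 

  a b c d e f g h
  ─────────────────
8│· · ♛ · · ♜ ♚ ·│8
7│♟ · · ♟ · ♟ ♟ ♟│7
6│· ♜ · · · · · ♗│6
5│· · · · ♙ · · ·│5
4│· · · · ♝ · · ·│4
3│· · · · · · · ·│3
2│♙ ♙ ♙ · · ♙ ♙ ♙│2
1│♖ · · ♕ · ♖ ♔ ·│1
  ─────────────────
  a b c d e f g h



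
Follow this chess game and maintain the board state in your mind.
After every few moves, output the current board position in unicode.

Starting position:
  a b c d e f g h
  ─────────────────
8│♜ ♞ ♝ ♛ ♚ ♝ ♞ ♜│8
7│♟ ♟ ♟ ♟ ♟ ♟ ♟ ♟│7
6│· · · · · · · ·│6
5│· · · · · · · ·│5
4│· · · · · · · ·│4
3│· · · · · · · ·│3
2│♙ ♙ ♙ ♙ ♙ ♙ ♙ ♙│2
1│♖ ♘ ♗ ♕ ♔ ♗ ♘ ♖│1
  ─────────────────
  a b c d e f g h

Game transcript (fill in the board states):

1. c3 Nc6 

  a b c d e f g h
  ─────────────────
8│♜ · ♝ ♛ ♚ ♝ ♞ ♜│8
7│♟ ♟ ♟ ♟ ♟ ♟ ♟ ♟│7
6│· · ♞ · · · · ·│6
5│· · · · · · · ·│5
4│· · · · · · · ·│4
3│· · ♙ · · · · ·│3
2│♙ ♙ · ♙ ♙ ♙ ♙ ♙│2
1│♖ ♘ ♗ ♕ ♔ ♗ ♘ ♖│1
  ─────────────────
  a b c d e f g h

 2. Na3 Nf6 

  a b c d e f g h
  ─────────────────
8│♜ · ♝ ♛ ♚ ♝ · ♜│8
7│♟ ♟ ♟ ♟ ♟ ♟ ♟ ♟│7
6│· · ♞ · · ♞ · ·│6
5│· · · · · · · ·│5
4│· · · · · · · ·│4
3│♘ · ♙ · · · · ·│3
2│♙ ♙ · ♙ ♙ ♙ ♙ ♙│2
1│♖ · ♗ ♕ ♔ ♗ ♘ ♖│1
  ─────────────────
  a b c d e f g h

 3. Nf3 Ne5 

  a b c d e f g h
  ─────────────────
8│♜ · ♝ ♛ ♚ ♝ · ♜│8
7│♟ ♟ ♟ ♟ ♟ ♟ ♟ ♟│7
6│· · · · · ♞ · ·│6
5│· · · · ♞ · · ·│5
4│· · · · · · · ·│4
3│♘ · ♙ · · ♘ · ·│3
2│♙ ♙ · ♙ ♙ ♙ ♙ ♙│2
1│♖ · ♗ ♕ ♔ ♗ · ♖│1
  ─────────────────
  a b c d e f g h



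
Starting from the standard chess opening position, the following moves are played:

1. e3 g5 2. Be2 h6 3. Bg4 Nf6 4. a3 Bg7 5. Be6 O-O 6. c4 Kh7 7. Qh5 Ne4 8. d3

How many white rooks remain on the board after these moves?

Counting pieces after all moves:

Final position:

  a b c d e f g h
  ─────────────────
8│♜ ♞ ♝ ♛ · ♜ · ·│8
7│♟ ♟ ♟ ♟ ♟ ♟ ♝ ♚│7
6│· · · · ♗ · · ♟│6
5│· · · · · · ♟ ♕│5
4│· · ♙ · ♞ · · ·│4
3│♙ · · ♙ ♙ · · ·│3
2│· ♙ · · · ♙ ♙ ♙│2
1│♖ ♘ ♗ · ♔ · ♘ ♖│1
  ─────────────────
  a b c d e f g h


2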